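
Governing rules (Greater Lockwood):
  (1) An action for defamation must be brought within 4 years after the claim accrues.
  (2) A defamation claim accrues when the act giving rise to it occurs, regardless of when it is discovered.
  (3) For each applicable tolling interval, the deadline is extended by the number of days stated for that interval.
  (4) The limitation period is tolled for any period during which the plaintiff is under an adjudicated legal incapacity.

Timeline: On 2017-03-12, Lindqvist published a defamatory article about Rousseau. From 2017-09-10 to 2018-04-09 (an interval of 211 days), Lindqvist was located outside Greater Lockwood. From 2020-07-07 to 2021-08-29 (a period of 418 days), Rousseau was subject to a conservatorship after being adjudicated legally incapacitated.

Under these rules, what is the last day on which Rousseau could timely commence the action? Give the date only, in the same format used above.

2022-05-04

The claim accrued on 2017-03-12, the date of the act.
The untolled deadline — 4 years after 2017-03-12 — is 2021-03-12.
The period was tolled for 418 days by the plaintiff's legal incapacity (2020-07-07 to 2021-08-29), pushing the deadline to 2022-05-04.
No stated provision tolls the period for the defendant's absence, so the interval from 2017-09-10 to 2018-04-09 has no effect on the deadline.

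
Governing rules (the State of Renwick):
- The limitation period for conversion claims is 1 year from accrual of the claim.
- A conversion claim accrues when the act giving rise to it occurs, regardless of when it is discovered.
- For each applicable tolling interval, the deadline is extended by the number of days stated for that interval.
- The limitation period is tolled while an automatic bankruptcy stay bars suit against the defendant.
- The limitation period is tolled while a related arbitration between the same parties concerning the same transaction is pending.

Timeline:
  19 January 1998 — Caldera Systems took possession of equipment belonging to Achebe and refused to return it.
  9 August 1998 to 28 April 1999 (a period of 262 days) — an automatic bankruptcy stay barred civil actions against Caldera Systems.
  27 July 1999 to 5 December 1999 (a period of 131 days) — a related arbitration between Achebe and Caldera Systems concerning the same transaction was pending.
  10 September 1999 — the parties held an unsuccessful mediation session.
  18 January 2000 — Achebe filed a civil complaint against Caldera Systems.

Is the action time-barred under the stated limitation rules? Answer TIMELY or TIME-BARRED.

The limitation period began to run on 19 January 1998.
The untolled deadline — 1 year after 19 January 1998 — is 19 January 1999.
The period was tolled for 262 days by the automatic bankruptcy stay (9 August 1998 to 28 April 1999), pushing the deadline to 8 October 1999.
The pending related arbitration from 27 July 1999 to 5 December 1999 tolled the period for 131 days, extending the deadline to 16 February 2000.
The other events in the timeline have no effect on the limitation period under the stated rules.
Filing on 18 January 2000 beat the 16 February 2000 deadline — the action is timely.

TIMELY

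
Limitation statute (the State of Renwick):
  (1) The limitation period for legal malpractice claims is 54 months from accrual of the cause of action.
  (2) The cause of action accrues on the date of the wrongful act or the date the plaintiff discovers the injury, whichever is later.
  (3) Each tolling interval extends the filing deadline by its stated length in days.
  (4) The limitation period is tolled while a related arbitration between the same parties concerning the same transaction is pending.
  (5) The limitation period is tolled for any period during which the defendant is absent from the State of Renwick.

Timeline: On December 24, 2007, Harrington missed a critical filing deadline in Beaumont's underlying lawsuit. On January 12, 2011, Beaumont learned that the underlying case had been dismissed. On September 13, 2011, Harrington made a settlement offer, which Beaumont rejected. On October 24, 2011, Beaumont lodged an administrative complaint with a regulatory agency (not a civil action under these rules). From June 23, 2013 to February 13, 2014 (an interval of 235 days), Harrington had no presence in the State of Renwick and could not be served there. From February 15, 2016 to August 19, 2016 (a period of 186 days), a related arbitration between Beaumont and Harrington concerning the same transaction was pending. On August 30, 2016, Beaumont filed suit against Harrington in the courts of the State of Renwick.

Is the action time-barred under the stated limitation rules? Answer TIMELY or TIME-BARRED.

Taking the later of the act (December 24, 2007) and discovery (January 12, 2011), the claim accrued on January 12, 2011.
The untolled deadline — 54 months after January 12, 2011 — is July 12, 2015.
The defendant's absence from the jurisdiction from June 23, 2013 to February 13, 2014 tolled the period for 235 days, extending the deadline to March 3, 2016.
The pending related arbitration from February 15, 2016 to August 19, 2016 tolled the period for 186 days, extending the deadline to September 5, 2016.
Nothing else in the chronology tolls or restarts the period.
The August 30, 2016 filing precedes the September 5, 2016 deadline; the claim is timely.

TIMELY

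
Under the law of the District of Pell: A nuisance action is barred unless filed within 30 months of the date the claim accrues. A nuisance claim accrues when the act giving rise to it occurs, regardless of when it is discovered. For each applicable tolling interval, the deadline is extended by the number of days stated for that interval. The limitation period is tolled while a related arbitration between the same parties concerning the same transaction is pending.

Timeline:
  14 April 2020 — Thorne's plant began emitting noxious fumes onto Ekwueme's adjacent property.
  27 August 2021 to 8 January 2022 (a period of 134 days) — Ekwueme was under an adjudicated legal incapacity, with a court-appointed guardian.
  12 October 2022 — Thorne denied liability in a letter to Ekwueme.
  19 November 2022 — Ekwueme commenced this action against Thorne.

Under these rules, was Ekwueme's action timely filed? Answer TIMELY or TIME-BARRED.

The limitation period began to run on 14 April 2020.
The untolled deadline — 30 months after 14 April 2020 — is 14 October 2022.
Although the plaintiff's incapacity ran from 27 August 2021 to 8 January 2022, the stated rules do not make that a tolling event, so it is disregarded.
Nothing else in the chronology tolls or restarts the period.
Ekwueme filed on 19 November 2022, after the 14 October 2022 deadline, so the action is time-barred.

TIME-BARRED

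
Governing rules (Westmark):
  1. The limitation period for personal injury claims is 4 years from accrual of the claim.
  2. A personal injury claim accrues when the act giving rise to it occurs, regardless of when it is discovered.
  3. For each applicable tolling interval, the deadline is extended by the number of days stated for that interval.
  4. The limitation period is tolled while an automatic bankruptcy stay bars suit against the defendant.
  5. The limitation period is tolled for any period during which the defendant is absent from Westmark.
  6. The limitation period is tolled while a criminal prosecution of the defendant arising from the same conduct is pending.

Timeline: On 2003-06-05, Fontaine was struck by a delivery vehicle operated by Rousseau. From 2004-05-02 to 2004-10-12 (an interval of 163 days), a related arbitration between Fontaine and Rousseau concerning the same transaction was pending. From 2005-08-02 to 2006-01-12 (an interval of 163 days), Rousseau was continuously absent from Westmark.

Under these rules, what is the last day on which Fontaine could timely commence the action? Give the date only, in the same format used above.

2007-11-15

The claim accrued on 2003-06-05, when the wrongful act occurred.
The untolled deadline — 4 years after 2003-06-05 — is 2007-06-05.
Because the defendant's absence from the jurisdiction ran from 2005-08-02 to 2006-01-12, the deadline is extended by 163 days to 2007-11-15.
The pending related arbitration from 2004-05-02 to 2004-10-12 does not toll the period, because no stated rule makes a pending arbitration a tolling event.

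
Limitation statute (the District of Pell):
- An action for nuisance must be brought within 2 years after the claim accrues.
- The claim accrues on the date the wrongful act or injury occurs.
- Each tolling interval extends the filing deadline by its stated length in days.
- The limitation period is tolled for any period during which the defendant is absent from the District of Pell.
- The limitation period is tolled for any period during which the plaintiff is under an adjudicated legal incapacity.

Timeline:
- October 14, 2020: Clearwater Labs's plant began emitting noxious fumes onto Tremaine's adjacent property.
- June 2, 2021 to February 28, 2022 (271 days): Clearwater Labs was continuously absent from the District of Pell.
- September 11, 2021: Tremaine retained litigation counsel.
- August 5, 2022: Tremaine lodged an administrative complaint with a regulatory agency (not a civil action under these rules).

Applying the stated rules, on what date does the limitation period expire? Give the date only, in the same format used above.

The claim accrued on October 14, 2020, the date of the act.
2 years from October 14, 2020 is October 14, 2022.
The period was tolled for 271 days by the defendant's absence from the jurisdiction (June 2, 2021 to February 28, 2022), pushing the deadline to July 12, 2023.
Nothing else in the chronology tolls or restarts the period.

July 12, 2023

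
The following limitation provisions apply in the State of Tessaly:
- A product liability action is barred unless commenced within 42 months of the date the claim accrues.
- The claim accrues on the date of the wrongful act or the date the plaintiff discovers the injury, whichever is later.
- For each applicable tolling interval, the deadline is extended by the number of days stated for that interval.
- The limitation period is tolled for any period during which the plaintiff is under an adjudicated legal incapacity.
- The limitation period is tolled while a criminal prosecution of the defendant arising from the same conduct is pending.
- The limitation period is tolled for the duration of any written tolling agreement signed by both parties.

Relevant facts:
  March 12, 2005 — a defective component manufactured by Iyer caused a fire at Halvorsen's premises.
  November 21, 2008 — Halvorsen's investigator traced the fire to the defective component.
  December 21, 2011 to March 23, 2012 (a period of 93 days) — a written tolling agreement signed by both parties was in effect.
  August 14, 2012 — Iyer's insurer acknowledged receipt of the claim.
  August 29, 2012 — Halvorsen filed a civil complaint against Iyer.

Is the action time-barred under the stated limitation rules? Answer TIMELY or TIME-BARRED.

Taking the later of the act (March 12, 2005) and discovery (November 21, 2008), the claim accrued on November 21, 2008.
The untolled deadline — 42 months after November 21, 2008 — is May 21, 2012.
The written tolling agreement from December 21, 2011 to March 23, 2012 tolled the period for 93 days, extending the deadline to August 22, 2012.
Nothing else in the chronology tolls or restarts the period.
Filing on August 29, 2012 missed the August 22, 2012 deadline — the action is time-barred.

TIME-BARRED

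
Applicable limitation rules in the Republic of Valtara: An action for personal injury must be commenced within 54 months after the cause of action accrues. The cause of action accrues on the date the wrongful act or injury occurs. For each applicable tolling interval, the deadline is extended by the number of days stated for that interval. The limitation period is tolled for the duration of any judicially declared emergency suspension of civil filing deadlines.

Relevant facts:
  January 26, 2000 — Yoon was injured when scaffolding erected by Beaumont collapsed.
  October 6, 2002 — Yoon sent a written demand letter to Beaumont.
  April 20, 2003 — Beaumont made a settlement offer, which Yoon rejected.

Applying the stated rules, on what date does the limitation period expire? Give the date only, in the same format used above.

The claim accrued on January 26, 2000, when the wrongful act occurred.
The untolled deadline — 54 months after January 26, 2000 — is July 26, 2004.
Nothing else in the chronology tolls or restarts the period.

July 26, 2004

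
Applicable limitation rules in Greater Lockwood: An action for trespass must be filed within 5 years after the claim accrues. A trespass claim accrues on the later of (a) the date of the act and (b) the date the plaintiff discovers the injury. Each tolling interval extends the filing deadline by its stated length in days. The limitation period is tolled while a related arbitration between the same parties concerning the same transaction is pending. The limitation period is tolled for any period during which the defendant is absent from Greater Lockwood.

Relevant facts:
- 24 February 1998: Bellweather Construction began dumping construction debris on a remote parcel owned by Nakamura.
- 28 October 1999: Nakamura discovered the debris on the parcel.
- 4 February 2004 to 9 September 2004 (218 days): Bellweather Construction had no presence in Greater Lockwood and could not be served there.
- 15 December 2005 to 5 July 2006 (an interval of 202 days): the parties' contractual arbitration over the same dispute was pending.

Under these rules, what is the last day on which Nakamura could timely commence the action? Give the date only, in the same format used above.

The claim accrued on 28 October 1999 — the later of the 24 February 1998 act and the 28 October 1999 discovery.
The untolled deadline — 5 years after 28 October 1999 — is 28 October 2004.
The defendant's absence from the jurisdiction from 4 February 2004 to 9 September 2004 tolled the period for 218 days, extending the deadline to 3 June 2005.
The pending related arbitration starting 15 December 2005 came too late — the period had run on 3 June 2005 — and so does not extend the deadline.

3 June 2005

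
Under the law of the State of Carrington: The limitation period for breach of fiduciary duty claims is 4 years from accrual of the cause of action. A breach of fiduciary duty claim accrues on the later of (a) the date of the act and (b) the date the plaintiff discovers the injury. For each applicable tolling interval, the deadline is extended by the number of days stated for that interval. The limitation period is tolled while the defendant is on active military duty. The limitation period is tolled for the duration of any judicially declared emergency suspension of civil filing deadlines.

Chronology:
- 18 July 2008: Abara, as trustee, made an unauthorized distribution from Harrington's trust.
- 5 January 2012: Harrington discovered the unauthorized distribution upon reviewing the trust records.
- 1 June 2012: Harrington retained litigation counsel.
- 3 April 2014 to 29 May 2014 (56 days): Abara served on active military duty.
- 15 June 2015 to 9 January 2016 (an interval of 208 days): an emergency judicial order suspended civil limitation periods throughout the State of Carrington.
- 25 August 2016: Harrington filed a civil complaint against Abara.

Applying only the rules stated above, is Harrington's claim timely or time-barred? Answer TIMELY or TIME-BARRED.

TIMELY

The claim accrued on 5 January 2012 — the later of the 18 July 2008 act and the 5 January 2012 discovery.
The untolled deadline — 4 years after 5 January 2012 — is 5 January 2016.
Because the defendant's active military service ran from 3 April 2014 to 29 May 2014, the deadline is extended by 56 days to 1 March 2016.
The period was tolled for 208 days by the emergency suspension of filing deadlines (15 June 2015 to 9 January 2016), pushing the deadline to 25 September 2016.
Nothing else in the chronology tolls or restarts the period.
Filing on 25 August 2016 beat the 25 September 2016 deadline — the action is timely.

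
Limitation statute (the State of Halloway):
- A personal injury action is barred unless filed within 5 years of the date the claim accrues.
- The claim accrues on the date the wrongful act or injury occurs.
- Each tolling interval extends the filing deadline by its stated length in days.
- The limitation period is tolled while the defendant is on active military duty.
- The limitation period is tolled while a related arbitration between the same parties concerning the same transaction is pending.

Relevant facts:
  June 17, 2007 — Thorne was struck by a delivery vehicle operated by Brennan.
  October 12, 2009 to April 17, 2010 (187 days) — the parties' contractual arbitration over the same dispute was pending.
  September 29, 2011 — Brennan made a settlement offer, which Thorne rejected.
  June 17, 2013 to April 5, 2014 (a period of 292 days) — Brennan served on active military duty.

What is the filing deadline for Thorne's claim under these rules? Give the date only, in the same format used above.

The claim accrued on June 17, 2007, the date of the act.
5 years from June 17, 2007 is June 17, 2012.
The period was tolled for 187 days by the pending related arbitration (October 12, 2009 to April 17, 2010), pushing the deadline to December 21, 2012.
The defendant's active military service from June 17, 2013 to April 5, 2014 began after the period had already run on December 21, 2012, so it has no tolling effect.
Nothing else in the chronology tolls or restarts the period.

December 21, 2012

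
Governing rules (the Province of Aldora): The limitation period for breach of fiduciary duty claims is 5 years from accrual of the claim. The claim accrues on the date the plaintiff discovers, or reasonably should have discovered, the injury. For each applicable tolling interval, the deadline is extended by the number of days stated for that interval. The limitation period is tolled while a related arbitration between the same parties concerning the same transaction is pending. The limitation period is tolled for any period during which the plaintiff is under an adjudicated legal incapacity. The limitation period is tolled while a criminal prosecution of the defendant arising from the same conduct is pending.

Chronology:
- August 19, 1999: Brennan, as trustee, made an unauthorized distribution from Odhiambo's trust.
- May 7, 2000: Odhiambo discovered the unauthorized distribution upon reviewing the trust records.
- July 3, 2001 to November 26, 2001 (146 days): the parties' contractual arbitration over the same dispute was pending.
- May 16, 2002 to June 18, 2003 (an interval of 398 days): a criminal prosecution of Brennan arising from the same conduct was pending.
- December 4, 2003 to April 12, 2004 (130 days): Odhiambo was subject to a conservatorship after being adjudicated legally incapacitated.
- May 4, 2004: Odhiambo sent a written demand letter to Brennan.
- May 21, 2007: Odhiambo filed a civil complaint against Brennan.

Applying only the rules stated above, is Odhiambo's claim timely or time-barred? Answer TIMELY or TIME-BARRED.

The claim did not accrue until Odhiambo discovered the injury on May 7, 2000; the August 19, 1999 act date does not start the clock under the stated rule.
5 years from May 7, 2000 is May 7, 2005.
The period was tolled for 146 days by the pending related arbitration (July 3, 2001 to November 26, 2001), pushing the deadline to September 30, 2005.
Because the pending criminal prosecution ran from May 16, 2002 to June 18, 2003, the deadline is extended by 398 days to November 2, 2006.
The plaintiff's legal incapacity from December 4, 2003 to April 12, 2004 tolled the period for 130 days, extending the deadline to March 12, 2007.
Nothing else in the chronology tolls or restarts the period.
Odhiambo filed on May 21, 2007, after the March 12, 2007 deadline, so the action is time-barred.

TIME-BARRED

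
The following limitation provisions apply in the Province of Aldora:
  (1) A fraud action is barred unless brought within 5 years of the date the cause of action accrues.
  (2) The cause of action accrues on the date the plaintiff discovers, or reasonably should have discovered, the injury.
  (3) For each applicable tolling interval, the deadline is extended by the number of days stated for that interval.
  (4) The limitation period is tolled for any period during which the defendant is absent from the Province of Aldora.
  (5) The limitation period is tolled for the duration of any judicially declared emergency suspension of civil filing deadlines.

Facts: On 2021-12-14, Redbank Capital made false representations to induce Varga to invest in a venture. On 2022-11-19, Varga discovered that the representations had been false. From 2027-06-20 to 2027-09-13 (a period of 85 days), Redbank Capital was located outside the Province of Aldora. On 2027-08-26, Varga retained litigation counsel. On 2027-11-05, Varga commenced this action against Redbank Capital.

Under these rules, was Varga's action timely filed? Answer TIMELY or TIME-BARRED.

Accrual is tied to discovery, so the period began on 2022-11-19 rather than on 2021-12-14 when the act occurred.
Adding the 5 years base period to 2022-11-19 gives a deadline of 2027-11-19, before any tolling.
The period was tolled for 85 days by the defendant's absence from the jurisdiction (2027-06-20 to 2027-09-13), pushing the deadline to 2028-02-12.
The other events in the timeline have no effect on the limitation period under the stated rules.
Varga filed on 2027-11-05, before the 2028-02-12 deadline, so the action is timely.

TIMELY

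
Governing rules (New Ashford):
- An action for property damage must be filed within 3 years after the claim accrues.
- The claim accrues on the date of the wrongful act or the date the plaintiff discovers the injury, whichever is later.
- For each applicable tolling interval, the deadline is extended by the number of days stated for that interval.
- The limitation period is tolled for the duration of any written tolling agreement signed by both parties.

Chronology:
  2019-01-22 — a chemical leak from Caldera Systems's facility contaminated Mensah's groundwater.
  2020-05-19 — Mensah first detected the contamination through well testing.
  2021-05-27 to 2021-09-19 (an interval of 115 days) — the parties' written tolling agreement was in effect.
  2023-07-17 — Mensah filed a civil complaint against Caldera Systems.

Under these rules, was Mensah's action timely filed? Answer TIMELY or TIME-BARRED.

Taking the later of the act (2019-01-22) and discovery (2020-05-19), the claim accrued on 2020-05-19.
Adding the 3 years base period to 2020-05-19 gives a deadline of 2023-05-19, before any tolling.
The written tolling agreement from 2021-05-27 to 2021-09-19 tolled the period for 115 days, extending the deadline to 2023-09-11.
Filing on 2023-07-17 beat the 2023-09-11 deadline — the action is timely.

TIMELY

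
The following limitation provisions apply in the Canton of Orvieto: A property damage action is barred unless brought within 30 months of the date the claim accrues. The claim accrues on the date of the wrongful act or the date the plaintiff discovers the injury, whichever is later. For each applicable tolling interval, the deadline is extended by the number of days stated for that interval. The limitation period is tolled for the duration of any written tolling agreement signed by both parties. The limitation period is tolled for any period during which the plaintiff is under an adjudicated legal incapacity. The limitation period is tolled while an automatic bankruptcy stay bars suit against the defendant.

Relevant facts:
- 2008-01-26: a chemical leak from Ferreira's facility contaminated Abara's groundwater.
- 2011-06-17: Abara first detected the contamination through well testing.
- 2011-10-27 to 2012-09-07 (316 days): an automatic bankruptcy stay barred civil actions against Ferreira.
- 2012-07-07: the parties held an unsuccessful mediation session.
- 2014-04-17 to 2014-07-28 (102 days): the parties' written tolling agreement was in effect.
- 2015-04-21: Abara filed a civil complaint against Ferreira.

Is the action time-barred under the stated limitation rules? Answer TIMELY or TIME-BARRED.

The claim accrued on 2011-06-17 — the later of the 2008-01-26 act and the 2011-06-17 discovery.
30 months from 2011-06-17 is 2013-12-17.
Because the automatic bankruptcy stay ran from 2011-10-27 to 2012-09-07, the deadline is extended by 316 days to 2014-10-29.
The period was tolled for 102 days by the written tolling agreement (2014-04-17 to 2014-07-28), pushing the deadline to 2015-02-08.
Nothing else in the chronology tolls or restarts the period.
Abara filed on 2015-04-21, after the 2015-02-08 deadline, so the action is time-barred.

TIME-BARRED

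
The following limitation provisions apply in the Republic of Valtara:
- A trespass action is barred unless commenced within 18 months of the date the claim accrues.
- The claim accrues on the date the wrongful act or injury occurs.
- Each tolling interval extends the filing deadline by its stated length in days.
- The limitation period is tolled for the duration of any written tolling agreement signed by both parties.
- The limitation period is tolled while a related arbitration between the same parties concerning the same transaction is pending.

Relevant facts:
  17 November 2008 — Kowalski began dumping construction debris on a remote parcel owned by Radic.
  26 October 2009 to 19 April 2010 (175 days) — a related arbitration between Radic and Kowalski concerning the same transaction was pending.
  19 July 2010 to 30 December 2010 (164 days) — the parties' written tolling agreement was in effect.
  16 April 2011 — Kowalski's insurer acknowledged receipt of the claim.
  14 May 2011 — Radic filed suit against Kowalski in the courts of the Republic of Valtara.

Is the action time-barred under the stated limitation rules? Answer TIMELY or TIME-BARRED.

TIME-BARRED

The claim accrued on 17 November 2008, when the wrongful act occurred.
Adding the 18 months base period to 17 November 2008 gives a deadline of 17 May 2010, before any tolling.
Because the pending related arbitration ran from 26 October 2009 to 19 April 2010, the deadline is extended by 175 days to 8 November 2010.
The period was tolled for 164 days by the written tolling agreement (19 July 2010 to 30 December 2010), pushing the deadline to 21 April 2011.
None of the other events listed affects the running of the period under the stated rules.
The 14 May 2011 filing falls after the 21 April 2011 deadline; the claim is time-barred.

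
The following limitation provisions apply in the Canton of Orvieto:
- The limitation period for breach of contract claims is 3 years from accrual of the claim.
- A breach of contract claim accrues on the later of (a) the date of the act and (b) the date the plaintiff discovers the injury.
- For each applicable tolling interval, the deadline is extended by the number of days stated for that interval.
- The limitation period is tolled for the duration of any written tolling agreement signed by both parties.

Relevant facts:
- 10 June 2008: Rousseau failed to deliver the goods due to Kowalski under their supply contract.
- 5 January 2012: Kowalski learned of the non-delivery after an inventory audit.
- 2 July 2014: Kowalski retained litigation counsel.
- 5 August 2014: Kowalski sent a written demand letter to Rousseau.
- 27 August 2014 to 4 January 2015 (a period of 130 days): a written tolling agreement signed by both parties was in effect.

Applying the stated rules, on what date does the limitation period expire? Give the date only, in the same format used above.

15 May 2015

Taking the later of the act (10 June 2008) and discovery (5 January 2012), the claim accrued on 5 January 2012.
The untolled deadline — 3 years after 5 January 2012 — is 5 January 2015.
The period was tolled for 130 days by the written tolling agreement (27 August 2014 to 4 January 2015), pushing the deadline to 15 May 2015.
The other events in the timeline have no effect on the limitation period under the stated rules.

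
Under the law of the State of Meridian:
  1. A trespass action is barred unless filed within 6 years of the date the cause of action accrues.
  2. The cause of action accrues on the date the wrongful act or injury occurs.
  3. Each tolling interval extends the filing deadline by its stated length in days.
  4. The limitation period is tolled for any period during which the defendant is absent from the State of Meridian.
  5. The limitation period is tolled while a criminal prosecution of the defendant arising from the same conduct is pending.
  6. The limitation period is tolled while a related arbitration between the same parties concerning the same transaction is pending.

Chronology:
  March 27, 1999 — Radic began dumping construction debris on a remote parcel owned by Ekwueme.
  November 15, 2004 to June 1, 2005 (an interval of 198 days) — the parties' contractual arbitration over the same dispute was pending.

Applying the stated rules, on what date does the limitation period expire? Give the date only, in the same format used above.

The cause of action accrued on March 27, 1999, the date of the act.
6 years from March 27, 1999 is March 27, 2005.
The pending related arbitration from November 15, 2004 to June 1, 2005 tolled the period for 198 days, extending the deadline to October 11, 2005.

October 11, 2005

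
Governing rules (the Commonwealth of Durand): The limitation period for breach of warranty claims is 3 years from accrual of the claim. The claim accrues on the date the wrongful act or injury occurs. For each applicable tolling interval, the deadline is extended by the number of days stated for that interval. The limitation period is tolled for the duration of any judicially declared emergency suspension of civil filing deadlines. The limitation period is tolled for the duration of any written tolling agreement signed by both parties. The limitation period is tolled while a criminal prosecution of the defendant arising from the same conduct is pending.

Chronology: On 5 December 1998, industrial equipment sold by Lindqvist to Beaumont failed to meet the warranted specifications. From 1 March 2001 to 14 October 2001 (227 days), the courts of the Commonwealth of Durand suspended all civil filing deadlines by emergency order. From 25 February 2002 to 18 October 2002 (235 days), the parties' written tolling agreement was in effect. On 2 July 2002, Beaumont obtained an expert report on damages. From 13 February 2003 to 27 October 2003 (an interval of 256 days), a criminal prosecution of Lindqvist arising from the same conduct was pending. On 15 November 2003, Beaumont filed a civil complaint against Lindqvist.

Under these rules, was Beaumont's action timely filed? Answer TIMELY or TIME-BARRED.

The claim accrued on 5 December 1998, when the wrongful act occurred.
The untolled deadline — 3 years after 5 December 1998 — is 5 December 2001.
The period was tolled for 227 days by the emergency suspension of filing deadlines (1 March 2001 to 14 October 2001), pushing the deadline to 20 July 2002.
The period was tolled for 235 days by the written tolling agreement (25 February 2002 to 18 October 2002), pushing the deadline to 12 March 2003.
Because the pending criminal prosecution ran from 13 February 2003 to 27 October 2003, the deadline is extended by 256 days to 23 November 2003.
None of the other events listed affects the running of the period under the stated rules.
Filing on 15 November 2003 beat the 23 November 2003 deadline — the action is timely.

TIMELY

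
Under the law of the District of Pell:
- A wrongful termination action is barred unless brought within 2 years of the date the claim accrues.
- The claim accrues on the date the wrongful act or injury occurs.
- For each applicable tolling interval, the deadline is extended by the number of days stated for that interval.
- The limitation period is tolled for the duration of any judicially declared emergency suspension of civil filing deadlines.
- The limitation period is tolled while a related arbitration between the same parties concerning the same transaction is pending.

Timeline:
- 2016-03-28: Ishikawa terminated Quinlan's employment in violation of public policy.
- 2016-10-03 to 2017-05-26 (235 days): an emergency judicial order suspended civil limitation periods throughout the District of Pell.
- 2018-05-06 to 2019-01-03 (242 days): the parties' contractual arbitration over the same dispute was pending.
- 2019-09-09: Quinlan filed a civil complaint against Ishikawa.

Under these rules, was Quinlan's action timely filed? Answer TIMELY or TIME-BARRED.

The claim accrued on 2016-03-28, the date of the act.
Adding the 2 years base period to 2016-03-28 gives a deadline of 2018-03-28, before any tolling.
The period was tolled for 235 days by the emergency suspension of filing deadlines (2016-10-03 to 2017-05-26), pushing the deadline to 2018-11-18.
Because the pending related arbitration ran from 2018-05-06 to 2019-01-03, the deadline is extended by 242 days to 2019-07-18.
The 2019-09-09 filing falls after the 2019-07-18 deadline; the claim is time-barred.

TIME-BARRED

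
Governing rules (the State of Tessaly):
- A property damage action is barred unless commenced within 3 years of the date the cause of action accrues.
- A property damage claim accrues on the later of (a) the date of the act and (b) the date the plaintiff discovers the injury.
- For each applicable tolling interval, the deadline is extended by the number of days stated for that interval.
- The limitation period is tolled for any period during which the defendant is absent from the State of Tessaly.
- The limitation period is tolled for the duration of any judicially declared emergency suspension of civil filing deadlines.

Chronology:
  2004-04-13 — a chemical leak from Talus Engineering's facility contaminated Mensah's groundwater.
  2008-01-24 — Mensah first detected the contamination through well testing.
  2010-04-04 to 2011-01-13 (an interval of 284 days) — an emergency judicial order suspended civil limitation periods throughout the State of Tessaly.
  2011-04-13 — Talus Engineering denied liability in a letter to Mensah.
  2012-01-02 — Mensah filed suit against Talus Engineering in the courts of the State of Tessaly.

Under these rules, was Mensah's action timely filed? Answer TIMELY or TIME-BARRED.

Taking the later of the act (2004-04-13) and discovery (2008-01-24), the claim accrued on 2008-01-24.
Adding the 3 years base period to 2008-01-24 gives a deadline of 2011-01-24, before any tolling.
Because the emergency suspension of filing deadlines ran from 2010-04-04 to 2011-01-13, the deadline is extended by 284 days to 2011-11-04.
None of the other events listed affects the running of the period under the stated rules.
Mensah filed on 2012-01-02, after the 2011-11-04 deadline, so the action is time-barred.

TIME-BARRED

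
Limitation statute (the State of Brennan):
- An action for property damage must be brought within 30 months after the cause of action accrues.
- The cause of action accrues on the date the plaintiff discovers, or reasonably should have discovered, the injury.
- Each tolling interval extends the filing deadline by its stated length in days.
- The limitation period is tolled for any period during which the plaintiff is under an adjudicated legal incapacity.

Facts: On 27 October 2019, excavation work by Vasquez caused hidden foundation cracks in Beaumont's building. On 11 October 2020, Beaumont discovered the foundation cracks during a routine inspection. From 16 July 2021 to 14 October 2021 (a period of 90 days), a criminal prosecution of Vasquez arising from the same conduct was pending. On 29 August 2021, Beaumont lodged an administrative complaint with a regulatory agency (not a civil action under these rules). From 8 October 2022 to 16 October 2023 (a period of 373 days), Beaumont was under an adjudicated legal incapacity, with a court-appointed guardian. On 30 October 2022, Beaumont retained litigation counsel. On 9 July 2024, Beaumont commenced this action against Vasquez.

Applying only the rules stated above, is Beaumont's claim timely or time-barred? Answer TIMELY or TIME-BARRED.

TIME-BARRED

Accrual is tied to discovery, so the period began on 11 October 2020 rather than on 27 October 2019 when the act occurred.
30 months from 11 October 2020 is 11 April 2023.
The plaintiff's legal incapacity from 8 October 2022 to 16 October 2023 tolled the period for 373 days, extending the deadline to 18 April 2024.
Although a criminal prosecution ran from 16 July 2021 to 14 October 2021, the stated rules do not make that a tolling event, so it is disregarded.
None of the other events listed affects the running of the period under the stated rules.
Filing on 9 July 2024 missed the 18 April 2024 deadline — the action is time-barred.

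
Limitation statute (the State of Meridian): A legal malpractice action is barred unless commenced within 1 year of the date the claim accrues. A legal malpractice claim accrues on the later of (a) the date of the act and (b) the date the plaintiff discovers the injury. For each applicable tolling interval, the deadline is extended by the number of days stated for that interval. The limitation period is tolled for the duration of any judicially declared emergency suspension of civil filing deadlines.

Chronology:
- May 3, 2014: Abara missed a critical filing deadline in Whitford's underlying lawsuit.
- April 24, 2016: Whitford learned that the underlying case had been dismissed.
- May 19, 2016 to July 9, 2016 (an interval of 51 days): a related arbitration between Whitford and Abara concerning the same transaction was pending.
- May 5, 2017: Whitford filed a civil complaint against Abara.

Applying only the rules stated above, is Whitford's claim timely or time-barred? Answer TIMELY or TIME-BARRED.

Because discovery on April 24, 2016 post-dates the May 3, 2014 act, accrual under the later-of rule falls on April 24, 2016.
Adding the 1 year base period to April 24, 2016 gives a deadline of April 24, 2017, before any tolling.
No stated provision tolls the period for a pending arbitration, so the interval from May 19, 2016 to July 9, 2016 has no effect on the deadline.
Filing on May 5, 2017 missed the April 24, 2017 deadline — the action is time-barred.

TIME-BARRED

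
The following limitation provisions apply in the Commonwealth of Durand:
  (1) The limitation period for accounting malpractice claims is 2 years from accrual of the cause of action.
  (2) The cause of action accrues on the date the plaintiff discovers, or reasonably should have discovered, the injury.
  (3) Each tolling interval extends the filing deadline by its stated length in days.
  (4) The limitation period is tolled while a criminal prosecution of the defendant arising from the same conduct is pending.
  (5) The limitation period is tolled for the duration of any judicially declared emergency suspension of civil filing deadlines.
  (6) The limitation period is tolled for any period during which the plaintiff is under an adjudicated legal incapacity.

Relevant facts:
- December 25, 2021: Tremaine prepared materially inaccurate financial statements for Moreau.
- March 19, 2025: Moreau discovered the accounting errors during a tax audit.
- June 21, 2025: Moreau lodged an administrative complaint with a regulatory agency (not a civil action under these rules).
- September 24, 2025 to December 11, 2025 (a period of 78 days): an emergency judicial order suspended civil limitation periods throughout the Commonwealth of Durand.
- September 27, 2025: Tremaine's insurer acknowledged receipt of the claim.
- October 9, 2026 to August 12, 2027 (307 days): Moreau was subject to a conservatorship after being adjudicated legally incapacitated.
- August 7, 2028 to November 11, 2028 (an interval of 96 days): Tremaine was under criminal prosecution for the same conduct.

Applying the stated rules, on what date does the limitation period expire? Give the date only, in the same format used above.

April 7, 2028

Accrual is tied to discovery, so the period began on March 19, 2025 rather than on December 25, 2021 when the act occurred.
The untolled deadline — 2 years after March 19, 2025 — is March 19, 2027.
The emergency suspension of filing deadlines from September 24, 2025 to December 11, 2025 tolled the period for 78 days, extending the deadline to June 5, 2027.
The plaintiff's legal incapacity from October 9, 2026 to August 12, 2027 tolled the period for 307 days, extending the deadline to April 7, 2028.
The pending criminal prosecution starting August 7, 2028 came too late — the period had run on April 7, 2028 — and so does not extend the deadline.
The other events in the timeline have no effect on the limitation period under the stated rules.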